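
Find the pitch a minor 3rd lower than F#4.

Counting three letter names down from F lands on D.
Moving 3 semitones down from F#4 (the size of a minor third) reaches D#4.

D#4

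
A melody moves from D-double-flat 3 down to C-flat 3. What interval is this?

m2

Descending from Dbb3 to Cb3 is the same interval as ascending Cb3 to Dbb3.
C to D spans two letter names (C-D) — that makes it a second of some quality.
At 1 semitone, Cb3→Dbb3 falls one short of a major second: minor.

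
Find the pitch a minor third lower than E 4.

C sharp 4

Three letter names down from E: C.
A minor third spans 3 semitones, so from E4 the target pitch is C#4.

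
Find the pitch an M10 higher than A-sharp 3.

Three letters up from A (plus an octave) reaches C.
Moving 16 semitones up from A#3 (the size of a major tenth) reaches C##5.

C-double-sharp 5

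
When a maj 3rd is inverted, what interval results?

m6

Interval numbers invert to sum to nine: 3 + 6 = 9, so a third inverts to a sixth.
The quality also flips — major becomes minor — giving a minor sixth.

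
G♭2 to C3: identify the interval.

augmented fourth

G to C spans four letter names (G-A-B-C): a fourth.
Gb2 to C3 spans 6 semitones — one semitone wider than the perfect fourth (5) — giving an augmented fourth.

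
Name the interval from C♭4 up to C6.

A15

C to C is the same letter name, plus 2 octaves, so the interval is some kind of fifteenth.
The perfect fifteenth is 24 semitones; here we have 25, one semitone wider: augmented.
(Equivalently, a compound augmented octave: an augmented octave plus an octave.)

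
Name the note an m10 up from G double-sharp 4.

B sharp 5

Counting three letter names plus an octave up from G lands on B.
A minor tenth spans 15 semitones, so from G##4 the target pitch is B#5.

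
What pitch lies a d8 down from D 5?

For an octave the letter name doesn't change: still D, an octave down.
A diminished octave spans 11 semitones, so from D5 the target pitch is D#4.

D sharp 4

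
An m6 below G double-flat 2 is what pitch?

B double-flat 1

The sixth takes the letter from G down to B.
Moving 8 semitones down from Gbb2 (the size of a minor sixth) reaches Bbb1.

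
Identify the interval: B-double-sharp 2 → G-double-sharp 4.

B to G spans six letter names (B-C-D-E-F-G), plus an octave: a thirteenth.
B##2 to G##4 is 20 semitones, a half step short of the major thirteenth (21), so this is minor.
(Equivalently, a compound minor sixth: a minor sixth plus an octave.)

m13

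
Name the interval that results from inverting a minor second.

The rule of nine gives the new number: 9 − 2 = 7, so a second becomes a seventh.
The quality also flips — minor becomes major — giving a major seventh.

M7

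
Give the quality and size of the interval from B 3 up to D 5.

m10

B to D spans three letter names (B-C-D), plus an octave: a tenth.
B3 to D5 is 15 semitones, a half step short of the major tenth (16), so this is minor.
(Equivalently, a compound minor third: a minor third plus an octave.)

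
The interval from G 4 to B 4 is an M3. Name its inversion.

Interval numbers invert to sum to nine: 3 + 6 = 9, so a third inverts to a sixth.
And major becomes minor under inversion, so we get a minor sixth.

minor 6th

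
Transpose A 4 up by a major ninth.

The ninth's letter: A up two letter names plus an octave → B.
A major ninth spans 14 semitones, so from A4 the target pitch is B5.

B 5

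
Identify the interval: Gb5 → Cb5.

Descending from Gb5 to Cb5 is the same interval as ascending Cb5 to Gb5.
C to G spans five letter names (C-D-E-F-G) — that makes it a fifth of some quality.
Cb5 to Gb5 is 7 semitones, matching the perfect fifth exactly, so the quality is perfect.

perfect fifth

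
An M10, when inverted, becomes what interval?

minor 6th

First reduce the compound major tenth to its simple form, a major third.
Interval numbers invert to sum to nine: 3 + 6 = 9, so a third inverts to a sixth.
The quality also flips — major becomes minor — giving a minor sixth.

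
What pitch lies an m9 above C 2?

D flat 3

Counting two letter names plus an octave up from C lands on D.
A minor ninth spans 13 semitones, so from C2 the target pitch is Db3.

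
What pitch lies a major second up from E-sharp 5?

F-double-sharp 5

Counting two letter names up from E lands on F.
A major second spans 2 semitones, so from E#5 the target pitch is F##5.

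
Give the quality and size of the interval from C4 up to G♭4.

C to G spans five letter names (C-D-E-F-G) — that makes it a fifth of some quality.
C4 to Gb4 spans 6 semitones — one semitone narrower than the perfect fifth (7) — giving a diminished fifth.

diminished 5th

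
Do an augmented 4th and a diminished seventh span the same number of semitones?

An augmented fourth spans 6 semitones; a diminished seventh spans 9 semitones. They differ by 3.

No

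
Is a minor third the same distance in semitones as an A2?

Both span 3 semitones: a minor third and an augmented second are the same chromatic distance.

Yes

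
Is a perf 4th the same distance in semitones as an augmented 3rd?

A perfect fourth = 5 semitones = an augmented third; enharmonically equal.

Yes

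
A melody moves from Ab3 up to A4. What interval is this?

augmented octave

A to A is the same letter name, plus an octave — that makes it an octave of some quality.
A perfect octave would be 12 semitones; Ab3 to A4 is 13, one semitone wider, so the interval is augmented.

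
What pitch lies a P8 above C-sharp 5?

C-sharp 6

The letter stays C (same as the start), shifted an octave up.
A perfect octave spans 12 semitones, so from C#5 the target pitch is C#6.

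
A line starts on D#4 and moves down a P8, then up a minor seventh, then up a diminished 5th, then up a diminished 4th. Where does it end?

Cb5

Down a perfect octave from D#4: D#3 (12 semitones down).
A minor seventh up from D#3 is C#4.
Up a diminished fifth from C#4: G4 (6 semitones up).
Up a diminished fourth from G4: Cb5 (4 semitones up).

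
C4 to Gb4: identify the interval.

C to G spans five letter names (C-D-E-F-G), so the interval is some kind of fifth.
C4 to Gb4 spans 6 semitones — one semitone narrower than the perfect fifth (7) — giving a diminished fifth.

diminished 5th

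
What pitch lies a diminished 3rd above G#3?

The third takes the letter from G up to B.
A diminished third is 2 semitones; 2 semitones up from G#3 gives Bb3.

Bb3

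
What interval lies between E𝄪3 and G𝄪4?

minor tenth

E to G spans three letter names (E-F-G), plus an octave: a tenth.
A major tenth would be 16 semitones, but E##3 to G##4 is 15 — one semitone narrower, making it a minor tenth.
(Equivalently, a compound minor third: a minor third plus an octave.)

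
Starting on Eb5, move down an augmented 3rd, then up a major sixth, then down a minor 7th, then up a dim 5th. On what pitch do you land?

Down an augmented third from Eb5: Cbb5 (5 semitones down).
A major sixth up from Cbb5 is Abb5.
A minor seventh down from Abb5 is Bbb4.
Up a diminished fifth from Bbb4: Fbb5 (6 semitones up).

Fbb5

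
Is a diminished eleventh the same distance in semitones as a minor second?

No

A diminished eleventh spans 16 semitones; a minor second spans 1 semitone. They differ by 15.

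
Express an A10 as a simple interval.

augmented third

Take out an octave (7 from the number): 10 − 7 = 3.
That makes an augmented tenth a compound augmented third — an octave plus an augmented third.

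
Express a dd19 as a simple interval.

dd5

Subtracting seven from the interval number removes an octave: 19 − 14 = 5.
That makes a doubly diminished nineteenth a compound doubly diminished fifth — 2 octaves plus a doubly diminished fifth.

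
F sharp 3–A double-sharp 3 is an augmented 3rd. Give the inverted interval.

Inverted interval numbers add to nine, so a third pairs with a sixth (3 + 6 = 9).
And augmented becomes diminished under inversion, so we get a diminished sixth.

diminished sixth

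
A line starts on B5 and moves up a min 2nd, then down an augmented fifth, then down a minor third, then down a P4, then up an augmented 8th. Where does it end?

A5

Up a minor second from B5: C6 (1 semitone up).
An augmented fifth down from C6 is Fb5.
A minor third down from Fb5 is Db5.
A perfect fourth down from Db5 is Ab4.
Ab4 up an augmented octave → A5 (13 semitones).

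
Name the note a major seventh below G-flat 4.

Counting seven letter names down from G lands on A.
A major seventh spans 11 semitones, so from Gb4 the target pitch is Abb3.

A-double-flat 3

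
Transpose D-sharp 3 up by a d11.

G 4

Counting four letter names plus an octave up from D lands on G.
A diminished eleventh is 16 semitones; 16 semitones up from D#3 gives G4.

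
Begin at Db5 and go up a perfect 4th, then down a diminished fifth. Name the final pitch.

C5

Db5 up a perfect fourth → Gb5 (5 semitones).
Gb5 down a diminished fifth → C5 (6 semitones).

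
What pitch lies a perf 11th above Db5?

Counting four letter names plus an octave up from D lands on G.
A perfect eleventh spans 17 semitones, so from Db5 the target pitch is Gb6.

Gb6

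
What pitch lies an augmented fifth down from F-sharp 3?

B-flat 2

Counting five letter names down from F lands on B.
An augmented fifth is 8 semitones; 8 semitones down from F#3 gives Bb2.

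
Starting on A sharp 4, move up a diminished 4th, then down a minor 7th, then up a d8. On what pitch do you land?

E flat 5

A#4 up a diminished fourth → D5 (4 semitones).
Down a minor seventh from D5: E4 (10 semitones down).
A diminished octave up from E4 is Eb5.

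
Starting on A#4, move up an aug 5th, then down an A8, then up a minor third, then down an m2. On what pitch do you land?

Up an augmented fifth from A#4: E##5 (8 semitones up).
Down an augmented octave from E##5: E#4 (13 semitones down).
Up a minor third from E#4: G#4 (3 semitones up).
A minor second down from G#4 is F##4.

F##4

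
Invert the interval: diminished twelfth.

augmented 4th

First reduce the compound diminished twelfth to its simple form, a diminished fifth.
The rule of nine gives the new number: 9 − 5 = 4, so a fifth becomes a fourth.
And diminished becomes augmented under inversion, so we get an augmented fourth.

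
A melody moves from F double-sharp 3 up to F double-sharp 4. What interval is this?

perfect 8th

F to F is the same letter name, plus an octave — that makes it an octave of some quality.
The perfect octave spans 12 semitones, and F##3 to F##4 is exactly 12 semitones — so this is a perfect octave.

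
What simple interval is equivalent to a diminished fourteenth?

d7

Take out an octave (7 from the number): 14 − 7 = 7.
So a diminished fourteenth is an octave plus a diminished seventh. The quality is unchanged.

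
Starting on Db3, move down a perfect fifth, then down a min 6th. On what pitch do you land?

Bb1

A perfect fifth down from Db3 is Gb2.
A minor sixth down from Gb2 is Bb1.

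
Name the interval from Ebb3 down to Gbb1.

Descending from Ebb3 to Gbb1 is the same interval as ascending Gbb1 to Ebb3.
G to E spans six letter names (G-A-B-C-D-E), plus an octave — that makes it a thirteenth of some quality.
Gbb1 to Ebb3 is 21 semitones, matching the major thirteenth exactly, so the quality is major.
(Equivalently, a compound major sixth: a major sixth plus an octave.)

major thirteenth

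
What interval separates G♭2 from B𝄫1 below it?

Descending from Gb2 to Bbb1 is the same interval as ascending Bbb1 to Gb2.
B to G spans six letter names (B-C-D-E-F-G): a sixth.
The major sixth spans 9 semitones, and Bbb1 to Gb2 is exactly 9 semitones — so this is a major sixth.

M6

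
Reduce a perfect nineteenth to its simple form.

Each octave removed subtracts seven from the number: 19 − 14 = 5.
That makes a perfect nineteenth a compound perfect fifth — 2 octaves plus a perfect fifth.

perfect fifth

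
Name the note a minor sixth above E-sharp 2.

C-sharp 3

The sixth takes the letter from E up to C.
Moving 8 semitones up from E#2 (the size of a minor sixth) reaches C#3.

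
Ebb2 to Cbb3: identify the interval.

minor 6th

E to C spans six letter names (E-F-G-A-B-C) — that makes it a sixth of some quality.
At 8 semitones, Ebb2→Cbb3 falls one short of a major sixth: minor.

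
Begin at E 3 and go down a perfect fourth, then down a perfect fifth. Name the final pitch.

E3 down a perfect fourth → B2 (5 semitones).
B2 down a perfect fifth → E2 (7 semitones).

E 2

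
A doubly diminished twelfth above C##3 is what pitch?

G4

Five letters up from C (plus an octave) reaches G.
A doubly diminished twelfth spans 17 semitones, so from C##3 the target pitch is G4.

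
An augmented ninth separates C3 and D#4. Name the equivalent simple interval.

Each octave removed subtracts seven from the number: 9 − 7 = 2.
So an augmented ninth is an octave plus an augmented second. The quality is unchanged.

augmented 2nd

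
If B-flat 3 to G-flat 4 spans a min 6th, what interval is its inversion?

major 3rd

The rule of nine gives the new number: 9 − 6 = 3, so a sixth becomes a third.
And minor becomes major under inversion, so we get a major third.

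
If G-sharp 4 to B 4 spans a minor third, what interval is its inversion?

major sixth

Interval numbers invert to sum to nine: 3 + 6 = 9, so a third inverts to a sixth.
Quality inverts too: minor becomes major. That makes the inversion a major sixth.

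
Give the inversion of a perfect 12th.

First reduce the compound perfect twelfth to its simple form, a perfect fifth.
Interval numbers invert to sum to nine: 5 + 4 = 9, so a fifth inverts to a fourth.
The quality also flips — perfect stays perfect — giving a perfect fourth.

perfect fourth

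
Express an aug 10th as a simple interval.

augmented 3rd

Each octave removed subtracts seven from the number: 10 − 7 = 3.
That makes an augmented tenth a compound augmented third — an octave plus an augmented third.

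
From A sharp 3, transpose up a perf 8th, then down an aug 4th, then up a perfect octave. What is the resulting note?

Up a perfect octave from A#3: A#4 (12 semitones up).
An augmented fourth down from A#4 is E4.
Up a perfect octave from E4: E5 (12 semitones up).

E 5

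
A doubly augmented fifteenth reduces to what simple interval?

AA8

Take out an octave (7 from the number): 15 − 7 = 8.
Quality carries through unchanged, so the simple form is a doubly augmented octave.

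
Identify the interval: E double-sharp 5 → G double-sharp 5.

minor third

E to G spans three letter names (E-F-G) — that makes it a third of some quality.
A major third would be 4 semitones, but E##5 to G##5 is 3 — one semitone narrower, making it a minor third.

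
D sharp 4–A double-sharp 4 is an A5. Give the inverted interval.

Interval numbers invert to sum to nine: 5 + 4 = 9, so a fifth inverts to a fourth.
Quality inverts too: augmented becomes diminished. That makes the inversion a diminished fourth.

diminished 4th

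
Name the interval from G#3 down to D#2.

perfect eleventh

Descending from G#3 to D#2 is the same interval as ascending D#2 to G#3.
D to G spans four letter names (D-E-F-G), plus an octave, so the interval is some kind of eleventh.
D#2 to G#3 is 17 semitones, matching the perfect eleventh exactly, so the quality is perfect.
(Equivalently, a compound perfect fourth: a perfect fourth plus an octave.)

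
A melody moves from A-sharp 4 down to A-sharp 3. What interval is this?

perfect 8th

Descending from A#4 to A#3 is the same interval as ascending A#3 to A#4.
A to A is the same letter name, plus an octave — that makes it an octave of some quality.
A#3 to A#4 is 12 semitones, matching the perfect octave exactly, so the quality is perfect.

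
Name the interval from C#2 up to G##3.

C to G spans five letter names (C-D-E-F-G), plus an octave, so the interval is some kind of twelfth.
A perfect twelfth would be 19 semitones; C#2 to G##3 is 20, one semitone wider, so the interval is augmented.
(Equivalently, a compound augmented fifth: an augmented fifth plus an octave.)

augmented 12th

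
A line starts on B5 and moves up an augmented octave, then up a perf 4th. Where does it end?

B5 up an augmented octave → B#6 (13 semitones).
A perfect fourth up from B#6 is E#7.

E#7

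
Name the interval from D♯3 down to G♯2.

P5

Descending from D#3 to G#2 is the same interval as ascending G#2 to D#3.
G to D spans five letter names (G-A-B-C-D): a fifth.
Counting semitones, G#2→D#3 is 7, which is the perfect fifth.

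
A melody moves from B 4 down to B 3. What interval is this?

Descending from B4 to B3 is the same interval as ascending B3 to B4.
B to B is the same letter name, plus an octave — that makes it an octave of some quality.
Counting semitones, B3→B4 is 12, which is the perfect octave.

perfect octave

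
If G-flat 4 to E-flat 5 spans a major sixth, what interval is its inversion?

minor 3rd

Interval numbers invert to sum to nine: 6 + 3 = 9, so a sixth inverts to a third.
The quality also flips — major becomes minor — giving a minor third.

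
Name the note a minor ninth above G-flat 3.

A-double-flat 4

Counting two letter names plus an octave up from G lands on A.
A minor ninth is 13 semitones; 13 semitones up from Gb3 gives Abb4.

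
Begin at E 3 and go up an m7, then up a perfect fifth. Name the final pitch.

A 4

A minor seventh up from E3 is D4.
D4 up a perfect fifth → A4 (7 semitones).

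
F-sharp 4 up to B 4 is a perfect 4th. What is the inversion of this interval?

perfect fifth

The rule of nine gives the new number: 9 − 4 = 5, so a fourth becomes a fifth.
And perfect stays perfect under inversion, so we get a perfect fifth.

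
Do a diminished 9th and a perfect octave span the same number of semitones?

Yes

A diminished ninth = 12 semitones = a perfect octave; enharmonically equal.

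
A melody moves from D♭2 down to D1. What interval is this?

diminished octave

Descending from Db2 to D1 is the same interval as ascending D1 to Db2.
D to D is the same letter name, plus an octave: an octave.
D1 to Db2 spans 11 semitones — one semitone narrower than the perfect octave (12) — giving a diminished octave.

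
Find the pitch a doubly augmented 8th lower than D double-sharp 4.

The letter stays D (same as the start), shifted an octave down.
A doubly augmented octave spans 14 semitones, so from D##4 the target pitch is D3.

D 3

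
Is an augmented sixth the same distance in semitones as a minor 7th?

Yes

An augmented sixth = 10 semitones = a minor seventh; enharmonically equal.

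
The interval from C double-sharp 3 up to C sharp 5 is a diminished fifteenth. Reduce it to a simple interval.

diminished octave

Take out an octave (7 from the number): 15 − 7 = 8.
So a diminished fifteenth is an octave plus a diminished octave. The quality is unchanged.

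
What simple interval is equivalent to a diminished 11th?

Take out an octave (7 from the number): 11 − 7 = 4.
That makes a diminished eleventh a compound diminished fourth — an octave plus a diminished fourth.

diminished 4th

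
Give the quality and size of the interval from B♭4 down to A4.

Descending from Bb4 to A4 is the same interval as ascending A4 to Bb4.
A to B spans two letter names (A-B) — that makes it a second of some quality.
A major second would be 2 semitones, but A4 to Bb4 is 1 — one semitone narrower, making it a minor second.

minor 2nd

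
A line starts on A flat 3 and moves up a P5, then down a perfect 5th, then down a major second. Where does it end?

Ab3 up a perfect fifth → Eb4 (7 semitones).
Eb4 down a perfect fifth → Ab3 (7 semitones).
A major second down from Ab3 is Gb3.

G flat 3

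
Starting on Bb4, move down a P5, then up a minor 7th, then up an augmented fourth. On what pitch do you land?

Down a perfect fifth from Bb4: Eb4 (7 semitones down).
A minor seventh up from Eb4 is Db5.
Db5 up an augmented fourth → G5 (6 semitones).

G5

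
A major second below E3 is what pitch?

D3

Counting two letter names down from E lands on D.
Moving 2 semitones down from E3 (the size of a major second) reaches D3.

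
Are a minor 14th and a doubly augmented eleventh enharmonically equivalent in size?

No

A minor fourteenth spans 22 semitones; a doubly augmented eleventh spans 19 semitones. They differ by 3.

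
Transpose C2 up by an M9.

Two letters up from C (plus an octave) reaches D.
A major ninth spans 14 semitones, so from C2 the target pitch is D3.

D3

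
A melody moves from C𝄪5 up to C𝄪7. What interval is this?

C to C is the same letter name, plus 2 octaves — that makes it a fifteenth of some quality.
The perfect fifteenth spans 24 semitones, and C##5 to C##7 is exactly 24 semitones — so this is a perfect fifteenth.
(Equivalently, a compound perfect octave: a perfect octave plus an octave.)

perfect 15th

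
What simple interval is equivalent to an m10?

Take out an octave (7 from the number): 10 − 7 = 3.
Quality carries through unchanged, so the simple form is a minor third.

minor 3rd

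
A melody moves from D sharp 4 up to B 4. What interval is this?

D to B spans six letter names (D-E-F-G-A-B) — that makes it a sixth of some quality.
A major sixth would be 9 semitones, but D#4 to B4 is 8 — one semitone narrower, making it a minor sixth.

minor 6th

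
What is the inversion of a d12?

First reduce the compound diminished twelfth to its simple form, a diminished fifth.
Interval numbers invert to sum to nine: 5 + 4 = 9, so a fifth inverts to a fourth.
The quality also flips — diminished becomes augmented — giving an augmented fourth.

A4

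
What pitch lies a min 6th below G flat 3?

B flat 2

The sixth takes the letter from G down to B.
A minor sixth is 8 semitones; 8 semitones down from Gb3 gives Bb2.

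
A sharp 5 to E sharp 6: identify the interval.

A to E spans five letter names (A-B-C-D-E): a fifth.
Counting semitones, A#5→E#6 is 7, which is the perfect fifth.

perfect 5th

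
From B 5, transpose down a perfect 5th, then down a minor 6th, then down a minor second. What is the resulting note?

F double-sharp 4

B5 down a perfect fifth → E5 (7 semitones).
Down a minor sixth from E5: G#4 (8 semitones down).
A minor second down from G#4 is F##4.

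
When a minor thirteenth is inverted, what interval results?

major third

First reduce the compound minor thirteenth to its simple form, a minor sixth.
Inverted interval numbers add to nine, so a sixth pairs with a third (6 + 3 = 9).
And minor becomes major under inversion, so we get a major third.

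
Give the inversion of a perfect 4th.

The rule of nine gives the new number: 9 − 4 = 5, so a fourth becomes a fifth.
And perfect stays perfect under inversion, so we get a perfect fifth.

perfect 5th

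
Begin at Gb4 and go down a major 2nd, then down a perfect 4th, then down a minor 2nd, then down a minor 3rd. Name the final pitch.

Down a major second from Gb4: Fb4 (2 semitones down).
Fb4 down a perfect fourth → Cb4 (5 semitones).
Down a minor second from Cb4: Bb3 (1 semitone down).
Bb3 down a minor third → G3 (3 semitones).

G3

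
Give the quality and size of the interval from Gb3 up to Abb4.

minor 9th

G to A spans two letter names (G-A), plus an octave, so the interval is some kind of ninth.
Gb3 to Abb4 is 13 semitones, a half step short of the major ninth (14), so this is minor.
(Equivalently, a compound minor second: a minor second plus an octave.)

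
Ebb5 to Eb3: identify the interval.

diminished 15th

Descending from Ebb5 to Eb3 is the same interval as ascending Eb3 to Ebb5.
E to E is the same letter name, plus 2 octaves, so the interval is some kind of fifteenth.
Eb3 to Ebb5 spans 23 semitones — one semitone narrower than the perfect fifteenth (24) — giving a diminished fifteenth.
(Equivalently, a compound diminished octave: a diminished octave plus an octave.)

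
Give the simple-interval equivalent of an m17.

m3

Each octave removed subtracts seven from the number: 17 − 14 = 3.
So a minor seventeenth is 2 octaves plus a minor third. The quality is unchanged.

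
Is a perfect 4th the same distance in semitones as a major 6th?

No

A perfect fourth spans 5 semitones; a major sixth spans 9 semitones. They differ by 4.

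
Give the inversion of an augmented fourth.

Interval numbers invert to sum to nine: 4 + 5 = 9, so a fourth inverts to a fifth.
And augmented becomes diminished under inversion, so we get a diminished fifth.

diminished fifth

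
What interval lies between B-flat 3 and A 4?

M7

B to A spans seven letter names (B-C-D-E-F-G-A): a seventh.
The major seventh spans 11 semitones, and Bb3 to A4 is exactly 11 semitones — so this is a major seventh.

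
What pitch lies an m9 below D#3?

C##2

Two letters down from D (plus an octave) reaches C.
Moving 13 semitones down from D#3 (the size of a minor ninth) reaches C##2.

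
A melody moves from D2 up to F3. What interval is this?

m10

D to F spans three letter names (D-E-F), plus an octave: a tenth.
D2 to F3 is 15 semitones, a half step short of the major tenth (16), so this is minor.
(Equivalently, a compound minor third: a minor third plus an octave.)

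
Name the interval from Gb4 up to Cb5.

perfect 4th

G to C spans four letter names (G-A-B-C), so the interval is some kind of fourth.
Gb4 to Cb5 is 5 semitones, matching the perfect fourth exactly, so the quality is perfect.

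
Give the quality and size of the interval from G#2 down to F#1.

Descending from G#2 to F#1 is the same interval as ascending F#1 to G#2.
F to G spans two letter names (F-G), plus an octave: a ninth.
The major ninth spans 14 semitones, and F#1 to G#2 is exactly 14 semitones — so this is a major ninth.
(Equivalently, a compound major second: a major second plus an octave.)

major ninth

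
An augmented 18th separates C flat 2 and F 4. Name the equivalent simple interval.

augmented 4th

Subtracting seven from the interval number removes an octave: 18 − 14 = 4.
Quality carries through unchanged, so the simple form is an augmented fourth.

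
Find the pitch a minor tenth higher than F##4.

A#5

The tenth's letter: F up three letter names plus an octave → A.
A minor tenth is 15 semitones; 15 semitones up from F##4 gives A#5.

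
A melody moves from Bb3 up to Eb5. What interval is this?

P11

B to E spans four letter names (B-C-D-E), plus an octave, so the interval is some kind of eleventh.
The perfect eleventh spans 17 semitones, and Bb3 to Eb5 is exactly 17 semitones — so this is a perfect eleventh.
(Equivalently, a compound perfect fourth: a perfect fourth plus an octave.)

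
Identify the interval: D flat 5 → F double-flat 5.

D to F spans three letter names (D-E-F): a third.
The major third is 4 semitones; here we have 2, two semitones narrower: diminished.

diminished third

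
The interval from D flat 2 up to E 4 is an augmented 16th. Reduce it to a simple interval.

Take out 2 octaves (14 from the number): 16 − 14 = 2.
So an augmented sixteenth is 2 octaves plus an augmented second. The quality is unchanged.

augmented second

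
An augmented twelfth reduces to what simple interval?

A5

Subtracting seven from the interval number removes an octave: 12 − 7 = 5.
So an augmented twelfth is an octave plus an augmented fifth. The quality is unchanged.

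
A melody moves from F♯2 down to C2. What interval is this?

A4

Descending from F#2 to C2 is the same interval as ascending C2 to F#2.
C to F spans four letter names (C-D-E-F): a fourth.
C2 to F#2 spans 6 semitones — one semitone wider than the perfect fourth (5) — giving an augmented fourth.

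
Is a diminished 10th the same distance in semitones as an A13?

A diminished tenth is 14 semitones but an augmented thirteenth is 22 semitones — different sizes.

No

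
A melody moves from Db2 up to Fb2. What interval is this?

m3

D to F spans three letter names (D-E-F), so the interval is some kind of third.
Db2 to Fb2 is 3 semitones, a half step short of the major third (4), so this is minor.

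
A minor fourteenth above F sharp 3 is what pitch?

Counting seven letter names plus an octave up from F lands on E.
A minor fourteenth spans 22 semitones, so from F#3 the target pitch is E5.

E 5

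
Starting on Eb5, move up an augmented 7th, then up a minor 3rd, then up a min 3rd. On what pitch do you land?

An augmented seventh up from Eb5 is D#6.
A minor third up from D#6 is F#6.
F#6 up a minor third → A6 (3 semitones).

A6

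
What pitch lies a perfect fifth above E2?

Counting five letter names up from E lands on B.
Moving 7 semitones up from E2 (the size of a perfect fifth) reaches B2.

B2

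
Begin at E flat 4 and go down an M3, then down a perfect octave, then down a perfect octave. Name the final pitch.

C flat 2

Down a major third from Eb4: Cb4 (4 semitones down).
Down a perfect octave from Cb4: Cb3 (12 semitones down).
Down a perfect octave from Cb3: Cb2 (12 semitones down).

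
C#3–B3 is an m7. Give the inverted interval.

Interval numbers invert to sum to nine: 7 + 2 = 9, so a seventh inverts to a second.
The quality also flips — minor becomes major — giving a major second.

major second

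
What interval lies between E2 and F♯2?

major second

E to F spans two letter names (E-F) — that makes it a second of some quality.
E2 to F#2 is 2 semitones, matching the major second exactly, so the quality is major.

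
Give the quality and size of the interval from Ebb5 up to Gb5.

major third

E to G spans three letter names (E-F-G) — that makes it a third of some quality.
The major third spans 4 semitones, and Ebb5 to Gb5 is exactly 4 semitones — so this is a major third.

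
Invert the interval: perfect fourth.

P5

The rule of nine gives the new number: 9 − 4 = 5, so a fourth becomes a fifth.
The quality also flips — perfect stays perfect — giving a perfect fifth.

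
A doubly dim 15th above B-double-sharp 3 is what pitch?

A fifteenth keeps the letter name B, two octaves up from B.
Moving 22 semitones up from B##3 (the size of a doubly diminished fifteenth) reaches B5.

B 5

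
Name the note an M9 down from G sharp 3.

F sharp 2

The ninth's letter: G down two letter names plus an octave → F.
A major ninth is 14 semitones; 14 semitones down from G#3 gives F#2.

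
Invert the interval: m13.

First reduce the compound minor thirteenth to its simple form, a minor sixth.
Inverted interval numbers add to nine, so a sixth pairs with a third (6 + 3 = 9).
The quality also flips — minor becomes major — giving a major third.

major third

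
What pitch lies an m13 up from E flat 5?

C flat 7

The thirteenth's letter: E up six letter names plus an octave → C.
A minor thirteenth is 20 semitones; 20 semitones up from Eb5 gives Cb7.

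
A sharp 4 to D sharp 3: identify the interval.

Descending from A#4 to D#3 is the same interval as ascending D#3 to A#4.
D to A spans five letter names (D-E-F-G-A), plus an octave — that makes it a twelfth of some quality.
Counting semitones, D#3→A#4 is 19, which is the perfect twelfth.
(Equivalently, a compound perfect fifth: a perfect fifth plus an octave.)

perfect 12th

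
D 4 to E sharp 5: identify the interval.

D to E spans two letter names (D-E), plus an octave, so the interval is some kind of ninth.
The major ninth is 14 semitones; here we have 15, one semitone wider: augmented.
(Equivalently, a compound augmented second: an augmented second plus an octave.)

A9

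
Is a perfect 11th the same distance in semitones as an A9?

No

A perfect eleventh is 17 semitones but an augmented ninth is 15 semitones — different sizes.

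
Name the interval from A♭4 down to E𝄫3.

augmented 11th

Descending from Ab4 to Ebb3 is the same interval as ascending Ebb3 to Ab4.
E to A spans four letter names (E-F-G-A), plus an octave: an eleventh.
Ebb3 to Ab4 spans 18 semitones — one semitone wider than the perfect eleventh (17) — giving an augmented eleventh.
(Equivalently, a compound augmented fourth: an augmented fourth plus an octave.)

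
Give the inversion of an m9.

major 7th

First reduce the compound minor ninth to its simple form, a minor second.
Inverted interval numbers add to nine, so a second pairs with a seventh (2 + 7 = 9).
And minor becomes major under inversion, so we get a major seventh.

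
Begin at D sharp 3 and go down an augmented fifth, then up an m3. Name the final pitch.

B flat 2

An augmented fifth down from D#3 is G2.
Up a minor third from G2: Bb2 (3 semitones up).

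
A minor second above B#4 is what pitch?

The second takes the letter from B up to C.
Moving 1 semitone up from B#4 (the size of a minor second) reaches C#5.

C#5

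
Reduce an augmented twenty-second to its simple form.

Each octave removed subtracts seven from the number: 22 − 14 = 8.
That makes an augmented twenty-second a compound augmented octave — 2 octaves plus an augmented octave.

A8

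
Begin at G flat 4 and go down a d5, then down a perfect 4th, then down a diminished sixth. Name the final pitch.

B sharp 2

Gb4 down a diminished fifth → C4 (6 semitones).
C4 down a perfect fourth → G3 (5 semitones).
A diminished sixth down from G3 is B#2.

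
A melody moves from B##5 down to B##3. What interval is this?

perfect fifteenth

Descending from B##5 to B##3 is the same interval as ascending B##3 to B##5.
B to B is the same letter name, plus 2 octaves, so the interval is some kind of fifteenth.
B##3 to B##5 is 24 semitones, matching the perfect fifteenth exactly, so the quality is perfect.
(Equivalently, a compound perfect octave: a perfect octave plus an octave.)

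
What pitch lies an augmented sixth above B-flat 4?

G-sharp 5

Counting six letter names up from B lands on G.
An augmented sixth spans 10 semitones, so from Bb4 the target pitch is G#5.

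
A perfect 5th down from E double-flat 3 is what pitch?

A double-flat 2

The fifth takes the letter from E down to A.
A perfect fifth is 7 semitones; 7 semitones down from Ebb3 gives Abb2.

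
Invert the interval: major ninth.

minor seventh

First reduce the compound major ninth to its simple form, a major second.
Interval numbers invert to sum to nine: 2 + 7 = 9, so a second inverts to a seventh.
Quality inverts too: major becomes minor. That makes the inversion a minor seventh.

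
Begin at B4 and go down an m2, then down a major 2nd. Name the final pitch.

G#4

B4 down a minor second → A#4 (1 semitone).
A#4 down a major second → G#4 (2 semitones).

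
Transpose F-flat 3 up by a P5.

The fifth takes the letter from F up to C.
A perfect fifth spans 7 semitones, so from Fb3 the target pitch is Cb4.

C-flat 4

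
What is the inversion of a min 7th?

M2

The rule of nine gives the new number: 9 − 7 = 2, so a seventh becomes a second.
And minor becomes major under inversion, so we get a major second.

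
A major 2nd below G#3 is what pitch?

F#3

Counting two letter names down from G lands on F.
A major second is 2 semitones; 2 semitones down from G#3 gives F#3.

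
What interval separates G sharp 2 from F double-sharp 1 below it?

Descending from G#2 to F##1 is the same interval as ascending F##1 to G#2.
F to G spans two letter names (F-G), plus an octave, so the interval is some kind of ninth.
At 13 semitones, F##1→G#2 falls one short of a major ninth: minor.
(Equivalently, a compound minor second: a minor second plus an octave.)

minor ninth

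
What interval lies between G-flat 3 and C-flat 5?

perfect eleventh

G to C spans four letter names (G-A-B-C), plus an octave, so the interval is some kind of eleventh.
The perfect eleventh spans 17 semitones, and Gb3 to Cb5 is exactly 17 semitones — so this is a perfect eleventh.
(Equivalently, a compound perfect fourth: a perfect fourth plus an octave.)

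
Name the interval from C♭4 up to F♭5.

P11

C to F spans four letter names (C-D-E-F), plus an octave — that makes it an eleventh of some quality.
Counting semitones, Cb4→Fb5 is 17, which is the perfect eleventh.
(Equivalently, a compound perfect fourth: a perfect fourth plus an octave.)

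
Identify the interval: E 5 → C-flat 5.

Descending from E5 to Cb5 is the same interval as ascending Cb5 to E5.
C to E spans three letter names (C-D-E): a third.
A major third would be 4 semitones; Cb5 to E5 is 5, one semitone wider, so the interval is augmented.

A3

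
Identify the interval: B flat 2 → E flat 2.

perfect fifth

Descending from Bb2 to Eb2 is the same interval as ascending Eb2 to Bb2.
E to B spans five letter names (E-F-G-A-B): a fifth.
Counting semitones, Eb2→Bb2 is 7, which is the perfect fifth.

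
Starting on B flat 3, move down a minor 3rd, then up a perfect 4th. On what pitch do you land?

C 4

Bb3 down a minor third → G3 (3 semitones).
Up a perfect fourth from G3: C4 (5 semitones up).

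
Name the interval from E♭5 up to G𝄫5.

E to G spans three letter names (E-F-G) — that makes it a third of some quality.
The major third is 4 semitones; here we have 2, two semitones narrower: diminished.

d3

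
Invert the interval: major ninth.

First reduce the compound major ninth to its simple form, a major second.
Interval numbers invert to sum to nine: 2 + 7 = 9, so a second inverts to a seventh.
The quality also flips — major becomes minor — giving a minor seventh.

minor 7th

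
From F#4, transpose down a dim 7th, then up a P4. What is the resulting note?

F#4 down a diminished seventh → G##3 (9 semitones).
A perfect fourth up from G##3 is C##4.

C##4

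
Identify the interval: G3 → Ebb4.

diminished 6th

G to E spans six letter names (G-A-B-C-D-E): a sixth.
G3 to Ebb4 spans 7 semitones — two semitones narrower than the major sixth (9) — giving a diminished sixth.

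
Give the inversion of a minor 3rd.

Inverted interval numbers add to nine, so a third pairs with a sixth (3 + 6 = 9).
The quality also flips — minor becomes major — giving a major sixth.

M6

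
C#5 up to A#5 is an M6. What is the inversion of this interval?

Inverted interval numbers add to nine, so a sixth pairs with a third (6 + 3 = 9).
And major becomes minor under inversion, so we get a minor third.

minor third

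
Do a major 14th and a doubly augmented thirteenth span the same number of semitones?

Yes

A major fourteenth = 23 semitones = a doubly augmented thirteenth; enharmonically equal.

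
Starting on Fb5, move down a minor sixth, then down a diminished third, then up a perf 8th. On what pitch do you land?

A minor sixth down from Fb5 is Ab4.
A diminished third down from Ab4 is F#4.
A perfect octave up from F#4 is F#5.

F#5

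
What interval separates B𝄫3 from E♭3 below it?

Descending from Bbb3 to Eb3 is the same interval as ascending Eb3 to Bbb3.
E to B spans five letter names (E-F-G-A-B), so the interval is some kind of fifth.
The perfect fifth is 7 semitones; here we have 6, one semitone narrower: diminished.

d5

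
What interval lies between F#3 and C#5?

F to C spans five letter names (F-G-A-B-C), plus an octave, so the interval is some kind of twelfth.
Counting semitones, F#3→C#5 is 19, which is the perfect twelfth.
(Equivalently, a compound perfect fifth: a perfect fifth plus an octave.)

perfect twelfth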